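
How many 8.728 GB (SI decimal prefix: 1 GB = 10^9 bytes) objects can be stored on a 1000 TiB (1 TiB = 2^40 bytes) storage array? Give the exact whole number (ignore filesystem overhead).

125,975

Capacity: 1000 TiB = 1,099,511,627,776,000 bytes
Per item: 8.728 GB = 8,728,000,000 bytes
⌊1,099,511,627,776,000 / 8,728,000,000⌋ = 125,975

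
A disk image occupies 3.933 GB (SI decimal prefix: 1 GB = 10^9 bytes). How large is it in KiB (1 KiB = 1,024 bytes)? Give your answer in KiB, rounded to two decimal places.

3.933 GB × 1,000,000,000 bytes/GB = 3,933,000,000 bytes
1 KiB = 1,024 bytes
3,933,000,000 / 1,024 = 3,840,820.31 KiB

3,840,820.31 KiB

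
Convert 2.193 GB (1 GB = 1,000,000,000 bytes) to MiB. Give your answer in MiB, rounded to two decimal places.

2,091.41 MiB

2.193 GB = 2.193 × 10^9 bytes = 2,193,000,000 bytes
1 MiB = 1,048,576 bytes
2,193,000,000 / 1,048,576 = 2,091.41 MiB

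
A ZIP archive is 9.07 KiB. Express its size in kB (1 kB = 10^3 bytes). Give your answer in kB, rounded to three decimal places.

9.07 KiB = 9.07 × 2^10 bytes = 9,287.68 bytes
1 kB = 10^3 bytes = 1,000 bytes
9,287.68 / 1,000 = 9.288 kB

9.288 kB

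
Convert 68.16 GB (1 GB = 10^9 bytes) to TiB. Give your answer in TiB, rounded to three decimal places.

0.062 TiB

68.16 GB × 1,000,000,000 bytes/GB = 68,160,000,000 bytes
1 TiB = 1,099,511,627,776 bytes
68,160,000,000 / 1,099,511,627,776 = 0.062 TiB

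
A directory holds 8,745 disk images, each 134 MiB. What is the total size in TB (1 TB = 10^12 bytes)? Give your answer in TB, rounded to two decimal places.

Total = 8,745 × 134 MiB = 1,171,830 MiB
= 1,171,830 × 1,048,576 bytes = 1,228,752,814,080 bytes
1 TB = 1,000,000,000,000 bytes
1,228,752,814,080 / 1,000,000,000,000 = 1.23 TB

1.23 TB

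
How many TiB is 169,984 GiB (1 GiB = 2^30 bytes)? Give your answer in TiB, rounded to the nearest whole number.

166 TiB

169,984 GiB = 169,984 × 2^30 bytes = 182,518,930,210,816 bytes
1 TiB = 1,099,511,627,776 bytes
182,518,930,210,816 / 1,099,511,627,776 = 166 TiB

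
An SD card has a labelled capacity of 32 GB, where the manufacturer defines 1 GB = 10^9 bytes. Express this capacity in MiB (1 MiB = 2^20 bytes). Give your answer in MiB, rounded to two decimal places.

30,517.58 MiB

32 GB × 1,000,000,000 bytes/GB = 32,000,000,000 bytes
1 MiB = 2^20 bytes = 1,048,576 bytes
32,000,000,000 / 1,048,576 = 30,517.58 MiB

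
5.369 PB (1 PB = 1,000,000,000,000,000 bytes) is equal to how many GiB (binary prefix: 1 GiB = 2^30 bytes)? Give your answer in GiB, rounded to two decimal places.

5,000,270.90 GiB

5.369 PB = 5.369 × 10^15 bytes = 5,369,000,000,000,000 bytes
1 GiB = 1,073,741,824 bytes
5,369,000,000,000,000 / 1,073,741,824 = 5,000,270.90 GiB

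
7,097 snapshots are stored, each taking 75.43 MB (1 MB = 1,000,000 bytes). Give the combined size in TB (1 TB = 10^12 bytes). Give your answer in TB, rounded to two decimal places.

0.54 TB

Total = 7,097 × 75.43 MB = 535326.71 MB
= 535326.71 × 1,000,000 bytes = 535,326,710,000 bytes
1 TB = 1,000,000,000,000 bytes
535,326,710,000 / 1,000,000,000,000 = 0.54 TB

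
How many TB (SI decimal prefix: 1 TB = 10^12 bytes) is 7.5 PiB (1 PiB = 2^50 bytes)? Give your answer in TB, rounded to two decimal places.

8,444.25 TB

7.5 PiB = 7.5 × 2^50 bytes = 8,444,249,301,319,680 bytes
1 TB = 1,000,000,000,000 bytes
8,444,249,301,319,680 / 1,000,000,000,000 = 8,444.25 TB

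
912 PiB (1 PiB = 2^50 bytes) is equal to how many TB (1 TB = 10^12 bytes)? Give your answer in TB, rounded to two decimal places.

1,026,820.72 TB

912 PiB × 1,125,899,906,842,624 bytes/PiB = 1,026,820,715,040,473,088 bytes
1 TB = 10^12 bytes = 1,000,000,000,000 bytes
1,026,820,715,040,473,088 / 1,000,000,000,000 = 1,026,820.72 TB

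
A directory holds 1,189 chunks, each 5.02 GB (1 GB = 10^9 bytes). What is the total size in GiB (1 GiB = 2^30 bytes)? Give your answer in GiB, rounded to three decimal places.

5,558.860 GiB

Total = 1,189 × 5.02 GB = 5968.78 GB
= 5968.78 × 1,000,000,000 bytes = 5,968,780,000,000 bytes
1 GiB = 1,073,741,824 bytes
5,968,780,000,000 / 1,073,741,824 = 5,558.860 GiB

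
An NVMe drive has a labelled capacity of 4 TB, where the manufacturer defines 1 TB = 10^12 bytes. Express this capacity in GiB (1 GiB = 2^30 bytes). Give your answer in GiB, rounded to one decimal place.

3,725.3 GiB

4 TB = 4 × 10^12 bytes = 4,000,000,000,000 bytes
1 GiB = 2^30 bytes = 1,073,741,824 bytes
4,000,000,000,000 / 1,073,741,824 = 3,725.3 GiB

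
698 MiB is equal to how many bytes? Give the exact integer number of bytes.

731,906,048 bytes

698 × 1,048,576 = 731,906,048 bytes  (1 MiB = 2^20 bytes)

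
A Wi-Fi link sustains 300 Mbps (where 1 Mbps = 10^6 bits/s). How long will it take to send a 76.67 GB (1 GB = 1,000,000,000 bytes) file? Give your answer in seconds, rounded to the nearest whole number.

2,045 seconds

76.67 GB = 76,670,000,000 bytes = 613,360,000,000 bits
300 Mbps = 300,000,000 bits/s
time = 613,360,000,000 / 300,000,000 = 2,045 s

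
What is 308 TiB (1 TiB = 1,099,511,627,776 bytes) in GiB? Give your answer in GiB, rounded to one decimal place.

315,392.0 GiB

308 TiB = 308 × 2^40 bytes = 338,649,581,355,008 bytes
1 GiB = 2^30 bytes = 1,073,741,824 bytes
338,649,581,355,008 / 1,073,741,824 = 315,392.0 GiB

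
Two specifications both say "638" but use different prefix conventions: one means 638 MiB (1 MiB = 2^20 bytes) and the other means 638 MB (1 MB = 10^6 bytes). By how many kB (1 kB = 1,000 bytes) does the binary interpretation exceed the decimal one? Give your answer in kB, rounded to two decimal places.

30,991.49 kB

638 MiB = 638 × 1,048,576 = 668,991,488 bytes
638 MB = 638 × 1,000,000 = 638,000,000 bytes
difference = 30,991,488 bytes
30,991,488 / 1,000 = 30,991.49 kB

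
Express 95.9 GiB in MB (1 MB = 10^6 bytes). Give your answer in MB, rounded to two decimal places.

102,971.84 MB

95.9 GiB × 1,073,741,824 bytes/GiB = 102,971,840,921.6 bytes
1 MB = 10^6 bytes = 1,000,000 bytes
102,971,840,921.6 / 1,000,000 = 102,971.84 MB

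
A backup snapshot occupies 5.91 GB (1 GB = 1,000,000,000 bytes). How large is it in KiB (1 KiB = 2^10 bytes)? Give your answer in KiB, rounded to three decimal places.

5.91 GB × 1,000,000,000 bytes/GB = 5,910,000,000 bytes
1 KiB = 2^10 bytes = 1,024 bytes
5,910,000,000 / 1,024 = 5,771,484.375 KiB

5,771,484.375 KiB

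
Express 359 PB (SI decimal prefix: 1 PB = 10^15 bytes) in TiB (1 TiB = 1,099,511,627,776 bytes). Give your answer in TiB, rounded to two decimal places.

326,508.60 TiB

359 PB = 359 × 10^15 bytes = 359,000,000,000,000,000 bytes
1 TiB = 2^40 bytes = 1,099,511,627,776 bytes
359,000,000,000,000,000 / 1,099,511,627,776 = 326,508.60 TiB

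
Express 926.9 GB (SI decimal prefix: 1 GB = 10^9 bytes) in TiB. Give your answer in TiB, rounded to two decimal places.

0.84 TiB

926.9 GB = 926.9 × 10^9 bytes = 926,900,000,000 bytes
1 TiB = 2^40 bytes = 1,099,511,627,776 bytes
926,900,000,000 / 1,099,511,627,776 = 0.84 TiB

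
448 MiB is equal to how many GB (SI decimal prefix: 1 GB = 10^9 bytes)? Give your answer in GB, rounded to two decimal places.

0.47 GB

448 MiB × 1,048,576 bytes/MiB = 469,762,048 bytes
1 GB = 10^9 bytes = 1,000,000,000 bytes
469,762,048 / 1,000,000,000 = 0.47 GB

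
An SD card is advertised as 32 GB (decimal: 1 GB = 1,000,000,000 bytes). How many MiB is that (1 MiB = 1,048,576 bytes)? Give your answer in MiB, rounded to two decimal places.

30,517.58 MiB

32 GB × 1,000,000,000 bytes/GB = 32,000,000,000 bytes
1 MiB = 1,048,576 bytes
32,000,000,000 / 1,048,576 = 30,517.58 MiB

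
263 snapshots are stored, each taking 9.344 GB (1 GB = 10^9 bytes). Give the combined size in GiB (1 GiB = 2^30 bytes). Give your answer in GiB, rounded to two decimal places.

2,288.70 GiB

Total = 263 × 9.344 GB = 2457.472 GB
= 2457.472 × 1,000,000,000 bytes = 2,457,472,000,000 bytes
1 GiB = 1,073,741,824 bytes
2,457,472,000,000 / 1,073,741,824 = 2,288.70 GiB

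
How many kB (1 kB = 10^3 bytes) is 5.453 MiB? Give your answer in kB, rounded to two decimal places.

5.453 MiB × 1,048,576 bytes/MiB = 5,717,884.928 bytes
1 kB = 10^3 bytes = 1,000 bytes
5,717,884.928 / 1,000 = 5,717.88 kB

5,717.88 kB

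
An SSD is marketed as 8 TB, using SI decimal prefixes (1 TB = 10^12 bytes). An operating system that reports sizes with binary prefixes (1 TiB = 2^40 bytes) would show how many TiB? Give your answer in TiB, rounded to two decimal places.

8 TB = 8 × 10^12 bytes = 8,000,000,000,000 bytes
1 TiB = 1,099,511,627,776 bytes
8,000,000,000,000 / 1,099,511,627,776 = 7.28 TiB

7.28 TiB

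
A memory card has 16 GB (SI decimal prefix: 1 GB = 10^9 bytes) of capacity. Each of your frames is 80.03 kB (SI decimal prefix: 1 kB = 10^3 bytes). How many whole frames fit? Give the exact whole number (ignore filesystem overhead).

199,925

Capacity: 16 GB = 16,000,000,000 bytes
Per item: 80.03 kB = 80,030 bytes
⌊16,000,000,000 / 80,030⌋ = 199,925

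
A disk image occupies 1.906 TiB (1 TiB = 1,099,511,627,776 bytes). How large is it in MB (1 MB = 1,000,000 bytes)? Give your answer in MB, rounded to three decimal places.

1.906 TiB × 1,099,511,627,776 bytes/TiB = 2,095,669,162,541.056 bytes
1 MB = 10^6 bytes = 1,000,000 bytes
2,095,669,162,541.056 / 1,000,000 = 2,095,669.163 MB

2,095,669.163 MB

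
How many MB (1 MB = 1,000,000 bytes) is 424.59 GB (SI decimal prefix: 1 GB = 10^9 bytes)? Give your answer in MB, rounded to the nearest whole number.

424,590 MB

424.59 GB = 424.59 × 10^9 bytes = 424,590,000,000 bytes
1 MB = 10^6 bytes = 1,000,000 bytes
424,590,000,000 / 1,000,000 = 424,590 MB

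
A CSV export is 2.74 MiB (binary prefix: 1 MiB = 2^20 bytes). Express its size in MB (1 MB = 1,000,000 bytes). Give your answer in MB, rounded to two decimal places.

2.74 MiB = 2.74 × 2^20 bytes = 2,873,098.24 bytes
1 MB = 10^6 bytes = 1,000,000 bytes
2,873,098.24 / 1,000,000 = 2.87 MB

2.87 MB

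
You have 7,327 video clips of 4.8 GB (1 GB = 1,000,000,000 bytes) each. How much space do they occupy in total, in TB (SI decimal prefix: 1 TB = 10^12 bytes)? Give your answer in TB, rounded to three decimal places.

Total = 7,327 × 4.8 GB = 35169.6 GB
= 35169.6 × 1,000,000,000 bytes = 35,169,600,000,000 bytes
1 TB = 1,000,000,000,000 bytes
35,169,600,000,000 / 1,000,000,000,000 = 35.170 TB

35.170 TB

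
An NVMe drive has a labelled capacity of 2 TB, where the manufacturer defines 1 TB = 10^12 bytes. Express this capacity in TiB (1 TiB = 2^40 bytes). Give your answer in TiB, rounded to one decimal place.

2 TB × 1,000,000,000,000 bytes/TB = 2,000,000,000,000 bytes
1 TiB = 2^40 bytes = 1,099,511,627,776 bytes
2,000,000,000,000 / 1,099,511,627,776 = 1.8 TiB

1.8 TiB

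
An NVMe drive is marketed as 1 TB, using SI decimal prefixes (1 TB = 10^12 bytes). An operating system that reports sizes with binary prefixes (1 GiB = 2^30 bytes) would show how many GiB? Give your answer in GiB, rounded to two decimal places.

1 TB × 1,000,000,000,000 bytes/TB = 1,000,000,000,000 bytes
1 GiB = 1,073,741,824 bytes
1,000,000,000,000 / 1,073,741,824 = 931.32 GiB

931.32 GiB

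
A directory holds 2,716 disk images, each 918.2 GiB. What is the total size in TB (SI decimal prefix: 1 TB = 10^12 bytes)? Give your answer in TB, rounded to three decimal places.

Total = 2,716 × 918.2 GiB = 2493831.2 GiB
= 2493831.2 × 1,073,741,824 bytes = 2,677,730,861,436,108.8 bytes
1 TB = 1,000,000,000,000 bytes
2,677,730,861,436,108.8 / 1,000,000,000,000 = 2,677.731 TB

2,677.731 TB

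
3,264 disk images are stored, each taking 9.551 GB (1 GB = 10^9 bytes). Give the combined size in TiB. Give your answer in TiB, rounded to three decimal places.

Total = 3,264 × 9.551 GB = 31174.464 GB
= 31174.464 × 1,000,000,000 bytes = 31,174,464,000,000 bytes
1 TiB = 1,099,511,627,776 bytes
31,174,464,000,000 / 1,099,511,627,776 = 28.353 TiB

28.353 TiB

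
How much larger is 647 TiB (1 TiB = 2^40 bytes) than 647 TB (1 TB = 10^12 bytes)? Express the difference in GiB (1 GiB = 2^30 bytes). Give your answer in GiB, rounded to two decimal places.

647 TiB = 647 × 1,099,511,627,776 = 711,384,023,171,072 bytes
647 TB = 647 × 1,000,000,000,000 = 647,000,000,000,000 bytes
difference = 64,384,023,171,072 bytes
64,384,023,171,072 / 1,073,741,824 = 59,962.29 GiB

59,962.29 GiB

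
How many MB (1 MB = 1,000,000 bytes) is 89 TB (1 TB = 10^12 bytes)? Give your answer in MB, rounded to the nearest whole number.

89 TB = 89 × 10^12 bytes = 89,000,000,000,000 bytes
1 MB = 1,000,000 bytes
89,000,000,000,000 / 1,000,000 = 89,000,000 MB

89,000,000 MB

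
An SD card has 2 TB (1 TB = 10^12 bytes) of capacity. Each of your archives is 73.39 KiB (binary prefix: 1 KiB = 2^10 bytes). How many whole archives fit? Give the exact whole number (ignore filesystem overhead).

26,612,958

Capacity: 2 TB = 2,000,000,000,000 bytes
Per item: 73.39 KiB = 75,151.36 bytes
⌊2,000,000,000,000 / 75,151.36⌋ = 26,612,958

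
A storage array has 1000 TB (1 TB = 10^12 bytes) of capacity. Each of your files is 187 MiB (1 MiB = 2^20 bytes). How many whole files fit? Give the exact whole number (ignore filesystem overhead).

5,099,862

Capacity: 1000 TB = 1,000,000,000,000,000 bytes
Per item: 187 MiB = 196,083,712 bytes
⌊1,000,000,000,000,000 / 196,083,712⌋ = 5,099,862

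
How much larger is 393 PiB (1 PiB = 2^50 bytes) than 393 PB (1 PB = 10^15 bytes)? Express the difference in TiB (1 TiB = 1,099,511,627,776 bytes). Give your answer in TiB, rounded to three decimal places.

45,000.582 TiB

393 PiB = 393 × 1,125,899,906,842,624 = 442,478,663,389,151,232 bytes
393 PB = 393 × 1,000,000,000,000,000 = 393,000,000,000,000,000 bytes
difference = 49,478,663,389,151,232 bytes
49,478,663,389,151,232 / 1,099,511,627,776 = 45,000.582 TiB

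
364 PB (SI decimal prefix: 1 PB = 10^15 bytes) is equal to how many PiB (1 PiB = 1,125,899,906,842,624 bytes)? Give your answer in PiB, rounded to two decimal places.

323.30 PiB

364 PB × 1,000,000,000,000,000 bytes/PB = 364,000,000,000,000,000 bytes
1 PiB = 1,125,899,906,842,624 bytes
364,000,000,000,000,000 / 1,125,899,906,842,624 = 323.30 PiB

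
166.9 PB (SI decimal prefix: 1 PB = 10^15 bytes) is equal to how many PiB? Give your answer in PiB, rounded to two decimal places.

166.9 PB = 166.9 × 10^15 bytes = 166,900,000,000,000,000 bytes
1 PiB = 1,125,899,906,842,624 bytes
166,900,000,000,000,000 / 1,125,899,906,842,624 = 148.24 PiB

148.24 PiB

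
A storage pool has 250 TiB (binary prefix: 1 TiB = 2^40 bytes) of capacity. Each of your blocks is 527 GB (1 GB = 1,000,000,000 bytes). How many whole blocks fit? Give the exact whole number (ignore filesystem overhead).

521

Capacity: 250 TiB = 274,877,906,944,000 bytes
Per item: 527 GB = 527,000,000,000 bytes
⌊274,877,906,944,000 / 527,000,000,000⌋ = 521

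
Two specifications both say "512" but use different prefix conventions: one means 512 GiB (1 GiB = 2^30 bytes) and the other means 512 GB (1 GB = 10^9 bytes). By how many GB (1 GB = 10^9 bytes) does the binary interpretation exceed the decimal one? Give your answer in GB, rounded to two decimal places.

512 GiB = 512 × 1,073,741,824 = 549,755,813,888 bytes
512 GB = 512 × 1,000,000,000 = 512,000,000,000 bytes
difference = 37,755,813,888 bytes
37,755,813,888 / 1,000,000,000 = 37.76 GB

37.76 GB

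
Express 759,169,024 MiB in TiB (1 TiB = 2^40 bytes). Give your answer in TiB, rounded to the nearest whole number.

724 TiB

759,169,024 MiB = 759,169,024 × 2^20 bytes = 796,046,418,509,824 bytes
1 TiB = 2^40 bytes = 1,099,511,627,776 bytes
796,046,418,509,824 / 1,099,511,627,776 = 724 TiB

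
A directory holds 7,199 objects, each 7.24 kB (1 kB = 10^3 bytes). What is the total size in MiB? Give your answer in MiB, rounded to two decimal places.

Total = 7,199 × 7.24 kB = 52120.76 kB
= 52120.76 × 1,000 bytes = 52,120,760 bytes
1 MiB = 1,048,576 bytes
52,120,760 / 1,048,576 = 49.71 MiB

49.71 MiB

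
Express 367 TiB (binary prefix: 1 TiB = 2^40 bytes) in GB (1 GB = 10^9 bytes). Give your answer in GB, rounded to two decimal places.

367 TiB × 1,099,511,627,776 bytes/TiB = 403,520,767,393,792 bytes
1 GB = 1,000,000,000 bytes
403,520,767,393,792 / 1,000,000,000 = 403,520.77 GB

403,520.77 GB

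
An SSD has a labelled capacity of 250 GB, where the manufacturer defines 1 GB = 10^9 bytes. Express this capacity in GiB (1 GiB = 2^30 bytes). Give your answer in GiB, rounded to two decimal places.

232.83 GiB

250 GB × 1,000,000,000 bytes/GB = 250,000,000,000 bytes
1 GiB = 2^30 bytes = 1,073,741,824 bytes
250,000,000,000 / 1,073,741,824 = 232.83 GiB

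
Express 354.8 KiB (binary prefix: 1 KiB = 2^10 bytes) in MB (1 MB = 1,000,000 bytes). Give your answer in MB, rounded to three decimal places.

0.363 MB

354.8 KiB × 1,024 bytes/KiB = 363,315.2 bytes
1 MB = 10^6 bytes = 1,000,000 bytes
363,315.2 / 1,000,000 = 0.363 MB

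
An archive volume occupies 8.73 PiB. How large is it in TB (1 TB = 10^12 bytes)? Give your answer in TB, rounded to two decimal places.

9,829.11 TB

8.73 PiB = 8.73 × 2^50 bytes = 9,829,106,186,736,107.52 bytes
1 TB = 10^12 bytes = 1,000,000,000,000 bytes
9,829,106,186,736,107.52 / 1,000,000,000,000 = 9,829.11 TB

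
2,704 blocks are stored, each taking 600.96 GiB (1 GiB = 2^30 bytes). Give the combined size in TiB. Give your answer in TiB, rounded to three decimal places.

1,586.910 TiB

Total = 2,704 × 600.96 GiB = 1624995.84 GiB
= 1624995.84 × 1,073,741,824 bytes = 1,744,825,997,234,012.16 bytes
1 TiB = 1,099,511,627,776 bytes
1,744,825,997,234,012.16 / 1,099,511,627,776 = 1,586.910 TiB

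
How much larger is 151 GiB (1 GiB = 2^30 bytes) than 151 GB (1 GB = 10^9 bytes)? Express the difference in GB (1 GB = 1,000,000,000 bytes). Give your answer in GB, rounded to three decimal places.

151 GiB = 151 × 1,073,741,824 = 162,135,015,424 bytes
151 GB = 151 × 1,000,000,000 = 151,000,000,000 bytes
difference = 11,135,015,424 bytes
11,135,015,424 / 1,000,000,000 = 11.135 GB

11.135 GB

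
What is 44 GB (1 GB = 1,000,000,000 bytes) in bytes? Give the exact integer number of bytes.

44,000,000,000 bytes

44 × 1,000,000,000 = 44,000,000,000 bytes  (1 GB = 10^9 bytes)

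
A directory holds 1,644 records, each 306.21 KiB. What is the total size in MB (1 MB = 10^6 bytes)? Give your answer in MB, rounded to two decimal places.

Total = 1,644 × 306.21 KiB = 503409.24 KiB
= 503409.24 × 1,024 bytes = 515,491,061.76 bytes
1 MB = 1,000,000 bytes
515,491,061.76 / 1,000,000 = 515.49 MB

515.49 MB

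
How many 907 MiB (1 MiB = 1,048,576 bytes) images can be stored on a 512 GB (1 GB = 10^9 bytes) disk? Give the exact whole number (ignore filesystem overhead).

Capacity: 512 GB = 512,000,000,000 bytes
Per item: 907 MiB = 951,058,432 bytes
⌊512,000,000,000 / 951,058,432⌋ = 538

538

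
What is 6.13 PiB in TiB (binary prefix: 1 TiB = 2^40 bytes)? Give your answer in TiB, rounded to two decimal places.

6,277.12 TiB

6.13 PiB × 1,125,899,906,842,624 bytes/PiB = 6,901,766,428,945,285.12 bytes
1 TiB = 1,099,511,627,776 bytes
6,901,766,428,945,285.12 / 1,099,511,627,776 = 6,277.12 TiB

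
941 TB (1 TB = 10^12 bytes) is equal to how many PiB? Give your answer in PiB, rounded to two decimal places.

941 TB = 941 × 10^12 bytes = 941,000,000,000,000 bytes
1 PiB = 1,125,899,906,842,624 bytes
941,000,000,000,000 / 1,125,899,906,842,624 = 0.84 PiB

0.84 PiB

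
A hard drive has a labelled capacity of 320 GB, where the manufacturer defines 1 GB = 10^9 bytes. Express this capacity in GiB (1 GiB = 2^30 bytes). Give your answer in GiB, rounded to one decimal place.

320 GB × 1,000,000,000 bytes/GB = 320,000,000,000 bytes
1 GiB = 2^30 bytes = 1,073,741,824 bytes
320,000,000,000 / 1,073,741,824 = 298.0 GiB

298.0 GiB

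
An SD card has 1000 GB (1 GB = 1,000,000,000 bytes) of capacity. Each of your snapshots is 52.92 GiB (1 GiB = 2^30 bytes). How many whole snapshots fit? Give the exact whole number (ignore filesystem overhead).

17

Capacity: 1000 GB = 1,000,000,000,000 bytes
Per item: 52.92 GiB = 56,822,417,326.08 bytes
⌊1,000,000,000,000 / 56,822,417,326.08⌋ = 17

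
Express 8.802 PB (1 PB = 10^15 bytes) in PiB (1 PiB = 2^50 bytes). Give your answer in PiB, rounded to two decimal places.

8.802 PB × 1,000,000,000,000,000 bytes/PB = 8,802,000,000,000,000 bytes
1 PiB = 1,125,899,906,842,624 bytes
8,802,000,000,000,000 / 1,125,899,906,842,624 = 7.82 PiB

7.82 PiB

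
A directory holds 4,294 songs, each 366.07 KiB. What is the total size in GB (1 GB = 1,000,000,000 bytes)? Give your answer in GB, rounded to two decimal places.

Total = 4,294 × 366.07 KiB = 1571904.58 KiB
= 1571904.58 × 1,024 bytes = 1,609,630,289.92 bytes
1 GB = 1,000,000,000 bytes
1,609,630,289.92 / 1,000,000,000 = 1.61 GB

1.61 GB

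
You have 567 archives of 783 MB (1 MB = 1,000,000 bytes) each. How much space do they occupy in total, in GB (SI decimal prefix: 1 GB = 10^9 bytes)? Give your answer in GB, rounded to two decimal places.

Total = 567 × 783 MB = 443,961 MB
= 443,961 × 1,000,000 bytes = 443,961,000,000 bytes
1 GB = 1,000,000,000 bytes
443,961,000,000 / 1,000,000,000 = 443.96 GB

443.96 GB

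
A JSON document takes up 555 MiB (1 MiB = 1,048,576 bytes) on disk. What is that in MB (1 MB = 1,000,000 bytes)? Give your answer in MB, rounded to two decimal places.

555 MiB × 1,048,576 bytes/MiB = 581,959,680 bytes
1 MB = 10^6 bytes = 1,000,000 bytes
581,959,680 / 1,000,000 = 581.96 MB

581.96 MB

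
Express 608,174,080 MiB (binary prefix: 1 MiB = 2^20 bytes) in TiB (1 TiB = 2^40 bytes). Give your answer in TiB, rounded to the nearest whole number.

580 TiB

608,174,080 MiB = 608,174,080 × 2^20 bytes = 637,716,744,110,080 bytes
1 TiB = 2^40 bytes = 1,099,511,627,776 bytes
637,716,744,110,080 / 1,099,511,627,776 = 580 TiB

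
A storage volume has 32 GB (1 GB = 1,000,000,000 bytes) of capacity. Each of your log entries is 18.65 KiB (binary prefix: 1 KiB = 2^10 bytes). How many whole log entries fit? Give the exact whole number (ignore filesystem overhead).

1,675,603

Capacity: 32 GB = 32,000,000,000 bytes
Per item: 18.65 KiB = 19,097.6 bytes
⌊32,000,000,000 / 19,097.6⌋ = 1,675,603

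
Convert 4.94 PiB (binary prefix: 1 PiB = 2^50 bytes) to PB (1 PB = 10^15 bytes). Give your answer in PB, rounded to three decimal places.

5.562 PB

4.94 PiB = 4.94 × 2^50 bytes = 5,561,945,539,802,562.56 bytes
1 PB = 10^15 bytes = 1,000,000,000,000,000 bytes
5,561,945,539,802,562.56 / 1,000,000,000,000,000 = 5.562 PB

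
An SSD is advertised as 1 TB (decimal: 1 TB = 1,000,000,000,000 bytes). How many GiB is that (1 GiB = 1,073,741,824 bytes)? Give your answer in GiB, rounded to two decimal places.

1 TB = 1 × 10^12 bytes = 1,000,000,000,000 bytes
1 GiB = 2^30 bytes = 1,073,741,824 bytes
1,000,000,000,000 / 1,073,741,824 = 931.32 GiB

931.32 GiB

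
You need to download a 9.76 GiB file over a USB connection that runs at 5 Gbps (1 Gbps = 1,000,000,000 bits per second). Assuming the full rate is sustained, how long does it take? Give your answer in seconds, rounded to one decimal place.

16.8 seconds

9.76 GiB = 10,479,720,202.24 bytes = 83,837,761,617.92 bits
5 Gbps = 5,000,000,000 bits/s
time = 83,837,761,617.92 / 5,000,000,000 = 16.8 s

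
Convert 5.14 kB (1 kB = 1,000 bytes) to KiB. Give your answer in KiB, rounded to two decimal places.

5.14 kB × 1,000 bytes/kB = 5,140 bytes
1 KiB = 1,024 bytes
5,140 / 1,024 = 5.02 KiB

5.02 KiB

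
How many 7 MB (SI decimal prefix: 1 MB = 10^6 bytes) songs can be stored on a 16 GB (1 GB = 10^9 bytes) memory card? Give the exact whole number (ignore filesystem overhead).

2,285

Capacity: 16 GB = 16,000,000,000 bytes
Per item: 7 MB = 7,000,000 bytes
⌊16,000,000,000 / 7,000,000⌋ = 2,285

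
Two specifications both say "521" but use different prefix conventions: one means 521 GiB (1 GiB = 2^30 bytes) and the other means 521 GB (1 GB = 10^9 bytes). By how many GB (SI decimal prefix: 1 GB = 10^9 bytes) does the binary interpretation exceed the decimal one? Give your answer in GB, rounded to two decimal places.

521 GiB = 521 × 1,073,741,824 = 559,419,490,304 bytes
521 GB = 521 × 1,000,000,000 = 521,000,000,000 bytes
difference = 38,419,490,304 bytes
38,419,490,304 / 1,000,000,000 = 38.42 GB

38.42 GB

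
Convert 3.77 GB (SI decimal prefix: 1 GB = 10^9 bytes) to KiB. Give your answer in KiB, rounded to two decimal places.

3.77 GB = 3.77 × 10^9 bytes = 3,770,000,000 bytes
1 KiB = 2^10 bytes = 1,024 bytes
3,770,000,000 / 1,024 = 3,681,640.63 KiB

3,681,640.63 KiB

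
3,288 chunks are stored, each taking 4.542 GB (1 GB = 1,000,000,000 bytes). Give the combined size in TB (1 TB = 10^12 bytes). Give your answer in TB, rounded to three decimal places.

Total = 3,288 × 4.542 GB = 14934.096 GB
= 14934.096 × 1,000,000,000 bytes = 14,934,096,000,000 bytes
1 TB = 1,000,000,000,000 bytes
14,934,096,000,000 / 1,000,000,000,000 = 14.934 TB

14.934 TB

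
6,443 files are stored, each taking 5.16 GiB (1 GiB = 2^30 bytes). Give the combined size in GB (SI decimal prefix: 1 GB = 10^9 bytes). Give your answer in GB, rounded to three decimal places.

35,697.492 GB

Total = 6,443 × 5.16 GiB = 33245.88 GiB
= 33245.88 × 1,073,741,824 bytes = 35,697,491,831,685.12 bytes
1 GB = 1,000,000,000 bytes
35,697,491,831,685.12 / 1,000,000,000 = 35,697.492 GB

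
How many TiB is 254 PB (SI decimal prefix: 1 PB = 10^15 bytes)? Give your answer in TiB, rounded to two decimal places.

254 PB × 1,000,000,000,000,000 bytes/PB = 254,000,000,000,000,000 bytes
1 TiB = 2^40 bytes = 1,099,511,627,776 bytes
254,000,000,000,000,000 / 1,099,511,627,776 = 231,011.65 TiB

231,011.65 TiB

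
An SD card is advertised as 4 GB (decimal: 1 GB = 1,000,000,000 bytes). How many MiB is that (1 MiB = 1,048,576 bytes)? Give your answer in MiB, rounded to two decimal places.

3,814.70 MiB

4 GB = 4 × 10^9 bytes = 4,000,000,000 bytes
1 MiB = 1,048,576 bytes
4,000,000,000 / 1,048,576 = 3,814.70 MiB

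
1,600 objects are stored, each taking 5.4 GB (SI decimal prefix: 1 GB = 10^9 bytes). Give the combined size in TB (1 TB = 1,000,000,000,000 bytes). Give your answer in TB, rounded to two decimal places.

Total = 1,600 × 5.4 GB = 8640 GB
= 8640 × 1,000,000,000 bytes = 8,640,000,000,000 bytes
1 TB = 1,000,000,000,000 bytes
8,640,000,000,000 / 1,000,000,000,000 = 8.64 TB

8.64 TB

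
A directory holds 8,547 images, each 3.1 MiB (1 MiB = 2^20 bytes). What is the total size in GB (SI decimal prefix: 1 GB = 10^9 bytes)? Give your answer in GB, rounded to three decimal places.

27.783 GB

Total = 8,547 × 3.1 MiB = 26495.7 MiB
= 26495.7 × 1,048,576 bytes = 27,782,755,123.2 bytes
1 GB = 1,000,000,000 bytes
27,782,755,123.2 / 1,000,000,000 = 27.783 GB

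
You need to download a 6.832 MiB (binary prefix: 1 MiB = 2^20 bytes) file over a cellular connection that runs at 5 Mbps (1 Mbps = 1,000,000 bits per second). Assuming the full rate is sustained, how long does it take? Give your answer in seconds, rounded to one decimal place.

6.832 MiB = 7,163,871.232 bytes = 57,310,969.856 bits
5 Mbps = 5,000,000 bits/s
time = 57,310,969.856 / 5,000,000 = 11.5 s

11.5 seconds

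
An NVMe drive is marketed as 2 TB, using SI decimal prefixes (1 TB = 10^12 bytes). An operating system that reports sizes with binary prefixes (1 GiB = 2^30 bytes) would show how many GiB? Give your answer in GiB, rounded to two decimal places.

1,862.65 GiB

2 TB = 2 × 10^12 bytes = 2,000,000,000,000 bytes
1 GiB = 2^30 bytes = 1,073,741,824 bytes
2,000,000,000,000 / 1,073,741,824 = 1,862.65 GiB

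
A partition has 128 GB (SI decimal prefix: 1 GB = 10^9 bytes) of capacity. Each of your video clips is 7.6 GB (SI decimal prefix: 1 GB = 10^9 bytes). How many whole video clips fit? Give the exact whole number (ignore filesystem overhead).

Capacity: 128 GB = 128,000,000,000 bytes
Per item: 7.6 GB = 7,600,000,000 bytes
⌊128,000,000,000 / 7,600,000,000⌋ = 16

16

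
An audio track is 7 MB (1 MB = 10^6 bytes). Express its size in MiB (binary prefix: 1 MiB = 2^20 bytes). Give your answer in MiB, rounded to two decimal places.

7 MB × 1,000,000 bytes/MB = 7,000,000 bytes
1 MiB = 1,048,576 bytes
7,000,000 / 1,048,576 = 6.68 MiB

6.68 MiB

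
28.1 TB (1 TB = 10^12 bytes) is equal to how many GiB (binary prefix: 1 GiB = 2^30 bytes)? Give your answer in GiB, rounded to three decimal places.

26,170.164 GiB

28.1 TB = 28.1 × 10^12 bytes = 28,100,000,000,000 bytes
1 GiB = 2^30 bytes = 1,073,741,824 bytes
28,100,000,000,000 / 1,073,741,824 = 26,170.164 GiB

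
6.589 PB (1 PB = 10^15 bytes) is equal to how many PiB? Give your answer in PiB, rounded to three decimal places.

5.852 PiB

6.589 PB = 6.589 × 10^15 bytes = 6,589,000,000,000,000 bytes
1 PiB = 2^50 bytes = 1,125,899,906,842,624 bytes
6,589,000,000,000,000 / 1,125,899,906,842,624 = 5.852 PiB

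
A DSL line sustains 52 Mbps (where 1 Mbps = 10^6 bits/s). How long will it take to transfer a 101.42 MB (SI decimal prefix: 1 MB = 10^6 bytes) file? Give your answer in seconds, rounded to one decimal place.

15.6 seconds

101.42 MB = 101,420,000 bytes = 811,360,000 bits
52 Mbps = 52,000,000 bits/s
time = 811,360,000 / 52,000,000 = 15.6 s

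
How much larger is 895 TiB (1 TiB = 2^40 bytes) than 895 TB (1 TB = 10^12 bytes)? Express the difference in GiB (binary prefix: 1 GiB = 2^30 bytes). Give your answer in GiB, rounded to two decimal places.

895 TiB = 895 × 1,099,511,627,776 = 984,062,906,859,520 bytes
895 TB = 895 × 1,000,000,000,000 = 895,000,000,000,000 bytes
difference = 89,062,906,859,520 bytes
89,062,906,859,520 / 1,073,741,824 = 82,946.30 GiB

82,946.30 GiB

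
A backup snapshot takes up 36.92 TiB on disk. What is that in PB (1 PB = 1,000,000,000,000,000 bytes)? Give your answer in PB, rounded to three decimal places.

0.041 PB

36.92 TiB = 36.92 × 2^40 bytes = 40,593,969,297,489.92 bytes
1 PB = 1,000,000,000,000,000 bytes
40,593,969,297,489.92 / 1,000,000,000,000,000 = 0.041 PB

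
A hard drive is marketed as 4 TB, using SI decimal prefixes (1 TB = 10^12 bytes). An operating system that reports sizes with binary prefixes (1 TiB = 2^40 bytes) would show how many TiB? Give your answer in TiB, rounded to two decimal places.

3.64 TiB

4 TB = 4 × 10^12 bytes = 4,000,000,000,000 bytes
1 TiB = 1,099,511,627,776 bytes
4,000,000,000,000 / 1,099,511,627,776 = 3.64 TiB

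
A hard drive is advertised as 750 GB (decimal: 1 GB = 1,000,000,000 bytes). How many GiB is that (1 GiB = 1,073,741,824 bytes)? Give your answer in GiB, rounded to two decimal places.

750 GB × 1,000,000,000 bytes/GB = 750,000,000,000 bytes
1 GiB = 2^30 bytes = 1,073,741,824 bytes
750,000,000,000 / 1,073,741,824 = 698.49 GiB

698.49 GiB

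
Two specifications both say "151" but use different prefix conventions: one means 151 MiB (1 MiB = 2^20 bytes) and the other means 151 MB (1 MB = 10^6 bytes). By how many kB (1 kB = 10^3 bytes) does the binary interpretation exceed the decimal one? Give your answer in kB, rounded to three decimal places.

151 MiB = 151 × 1,048,576 = 158,334,976 bytes
151 MB = 151 × 1,000,000 = 151,000,000 bytes
difference = 7,334,976 bytes
7,334,976 / 1,000 = 7,334.976 kB

7,334.976 kB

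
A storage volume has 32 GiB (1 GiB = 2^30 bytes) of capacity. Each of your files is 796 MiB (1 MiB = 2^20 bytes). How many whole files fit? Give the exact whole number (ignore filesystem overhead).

41

Capacity: 32 GiB = 34,359,738,368 bytes
Per item: 796 MiB = 834,666,496 bytes
⌊34,359,738,368 / 834,666,496⌋ = 41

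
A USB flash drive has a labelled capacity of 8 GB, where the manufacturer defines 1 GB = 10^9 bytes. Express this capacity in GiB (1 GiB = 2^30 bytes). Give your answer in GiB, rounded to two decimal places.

7.45 GiB

8 GB × 1,000,000,000 bytes/GB = 8,000,000,000 bytes
1 GiB = 1,073,741,824 bytes
8,000,000,000 / 1,073,741,824 = 7.45 GiB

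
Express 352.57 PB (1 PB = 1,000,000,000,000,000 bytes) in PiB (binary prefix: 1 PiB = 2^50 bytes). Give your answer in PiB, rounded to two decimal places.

352.57 PB = 352.57 × 10^15 bytes = 352,570,000,000,000,000 bytes
1 PiB = 1,125,899,906,842,624 bytes
352,570,000,000,000,000 / 1,125,899,906,842,624 = 313.15 PiB

313.15 PiB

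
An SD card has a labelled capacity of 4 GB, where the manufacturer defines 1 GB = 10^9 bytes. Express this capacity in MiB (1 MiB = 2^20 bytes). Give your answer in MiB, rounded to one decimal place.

3,814.7 MiB

4 GB = 4 × 10^9 bytes = 4,000,000,000 bytes
1 MiB = 1,048,576 bytes
4,000,000,000 / 1,048,576 = 3,814.7 MiB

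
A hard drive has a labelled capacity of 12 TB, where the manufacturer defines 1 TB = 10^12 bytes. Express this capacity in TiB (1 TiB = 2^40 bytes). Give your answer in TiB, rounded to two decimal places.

12 TB = 12 × 10^12 bytes = 12,000,000,000,000 bytes
1 TiB = 2^40 bytes = 1,099,511,627,776 bytes
12,000,000,000,000 / 1,099,511,627,776 = 10.91 TiB

10.91 TiB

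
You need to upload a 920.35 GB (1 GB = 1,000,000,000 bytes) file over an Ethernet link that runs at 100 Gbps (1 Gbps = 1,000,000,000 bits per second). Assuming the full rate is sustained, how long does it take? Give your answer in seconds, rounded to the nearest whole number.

74 seconds

920.35 GB = 920,350,000,000 bytes = 7,362,800,000,000 bits
100 Gbps = 100,000,000,000 bits/s
time = 7,362,800,000,000 / 100,000,000,000 = 74 s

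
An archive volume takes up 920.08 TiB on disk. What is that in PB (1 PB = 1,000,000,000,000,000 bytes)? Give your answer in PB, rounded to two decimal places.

1.01 PB

920.08 TiB = 920.08 × 2^40 bytes = 1,011,638,658,484,142.08 bytes
1 PB = 1,000,000,000,000,000 bytes
1,011,638,658,484,142.08 / 1,000,000,000,000,000 = 1.01 PB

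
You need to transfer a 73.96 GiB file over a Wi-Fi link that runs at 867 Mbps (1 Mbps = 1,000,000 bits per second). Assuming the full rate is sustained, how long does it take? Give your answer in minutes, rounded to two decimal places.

73.96 GiB = 79,413,945,303.04 bytes = 635,311,562,424.32 bits
867 Mbps = 867,000,000 bits/s
time = 635,311,562,424.32 / 867,000,000 = 732.770 s
732.770 s / 60 = 12.21 minutes

12.21 minutes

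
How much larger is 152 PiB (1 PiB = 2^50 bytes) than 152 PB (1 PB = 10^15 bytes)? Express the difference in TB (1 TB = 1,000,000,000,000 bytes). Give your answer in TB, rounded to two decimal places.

19,136.79 TB

152 PiB = 152 × 1,125,899,906,842,624 = 171,136,785,840,078,848 bytes
152 PB = 152 × 1,000,000,000,000,000 = 152,000,000,000,000,000 bytes
difference = 19,136,785,840,078,848 bytes
19,136,785,840,078,848 / 1,000,000,000,000 = 19,136.79 TB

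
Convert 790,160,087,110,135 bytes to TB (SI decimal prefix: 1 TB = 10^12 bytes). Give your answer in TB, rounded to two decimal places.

790.16 TB

790,160,087,110,135 bytes given.
1 TB = 1,000,000,000,000 bytes
790,160,087,110,135 / 1,000,000,000,000 = 790.16 TB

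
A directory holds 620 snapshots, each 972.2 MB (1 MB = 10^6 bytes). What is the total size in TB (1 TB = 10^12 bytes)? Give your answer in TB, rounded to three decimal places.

0.603 TB

Total = 620 × 972.2 MB = 602,764 MB
= 602,764 × 1,000,000 bytes = 602,764,000,000 bytes
1 TB = 1,000,000,000,000 bytes
602,764,000,000 / 1,000,000,000,000 = 0.603 TB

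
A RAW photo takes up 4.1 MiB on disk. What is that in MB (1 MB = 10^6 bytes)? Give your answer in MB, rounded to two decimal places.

4.1 MiB × 1,048,576 bytes/MiB = 4,299,161.6 bytes
1 MB = 10^6 bytes = 1,000,000 bytes
4,299,161.6 / 1,000,000 = 4.30 MB

4.30 MB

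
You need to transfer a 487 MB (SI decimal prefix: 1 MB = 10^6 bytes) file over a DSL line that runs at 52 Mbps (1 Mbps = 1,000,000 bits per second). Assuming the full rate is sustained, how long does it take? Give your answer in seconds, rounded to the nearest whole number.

487 MB = 487,000,000 bytes = 3,896,000,000 bits
52 Mbps = 52,000,000 bits/s
time = 3,896,000,000 / 52,000,000 = 75 s

75 seconds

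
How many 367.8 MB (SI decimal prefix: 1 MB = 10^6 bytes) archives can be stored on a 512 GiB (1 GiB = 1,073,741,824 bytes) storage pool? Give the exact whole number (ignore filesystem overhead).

Capacity: 512 GiB = 549,755,813,888 bytes
Per item: 367.8 MB = 367,800,000 bytes
⌊549,755,813,888 / 367,800,000⌋ = 1,494

1,494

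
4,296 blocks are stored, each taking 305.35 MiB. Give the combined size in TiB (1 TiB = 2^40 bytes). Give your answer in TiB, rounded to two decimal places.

Total = 4,296 × 305.35 MiB = 1311783.6 MiB
= 1311783.6 × 1,048,576 bytes = 1,375,504,800,153.6 bytes
1 TiB = 1,099,511,627,776 bytes
1,375,504,800,153.6 / 1,099,511,627,776 = 1.25 TiB

1.25 TiB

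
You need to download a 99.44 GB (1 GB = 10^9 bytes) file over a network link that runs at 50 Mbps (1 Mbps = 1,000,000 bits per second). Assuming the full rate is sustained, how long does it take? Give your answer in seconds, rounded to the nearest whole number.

15,910 seconds

99.44 GB = 99,440,000,000 bytes = 795,520,000,000 bits
50 Mbps = 50,000,000 bits/s
time = 795,520,000,000 / 50,000,000 = 15,910 s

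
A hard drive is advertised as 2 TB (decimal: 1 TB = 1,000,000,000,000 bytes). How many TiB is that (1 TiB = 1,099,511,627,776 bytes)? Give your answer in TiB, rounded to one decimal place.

1.8 TiB

2 TB = 2 × 10^12 bytes = 2,000,000,000,000 bytes
1 TiB = 2^40 bytes = 1,099,511,627,776 bytes
2,000,000,000,000 / 1,099,511,627,776 = 1.8 TiB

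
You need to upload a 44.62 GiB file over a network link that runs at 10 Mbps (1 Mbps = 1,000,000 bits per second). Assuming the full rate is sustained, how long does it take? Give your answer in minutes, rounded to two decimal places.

44.62 GiB = 47,910,360,186.88 bytes = 383,282,881,495.04 bits
10 Mbps = 10,000,000 bits/s
time = 383,282,881,495.04 / 10,000,000 = 38,328.288 s
38,328.288 s / 60 = 638.80 minutes

638.80 minutes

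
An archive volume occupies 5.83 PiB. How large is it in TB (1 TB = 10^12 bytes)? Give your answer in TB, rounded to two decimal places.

6,564.00 TB

5.83 PiB = 5.83 × 2^50 bytes = 6,563,996,456,892,497.92 bytes
1 TB = 1,000,000,000,000 bytes
6,563,996,456,892,497.92 / 1,000,000,000,000 = 6,564.00 TB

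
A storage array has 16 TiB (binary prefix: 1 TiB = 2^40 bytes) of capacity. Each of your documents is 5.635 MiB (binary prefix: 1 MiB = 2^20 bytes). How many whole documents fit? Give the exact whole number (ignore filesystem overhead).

Capacity: 16 TiB = 17,592,186,044,416 bytes
Per item: 5.635 MiB = 5,908,725.76 bytes
⌊17,592,186,044,416 / 5,908,725.76⌋ = 2,977,323

2,977,323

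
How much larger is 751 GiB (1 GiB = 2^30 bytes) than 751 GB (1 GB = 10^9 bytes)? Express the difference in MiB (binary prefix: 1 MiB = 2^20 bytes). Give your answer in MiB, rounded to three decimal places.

751 GiB = 751 × 1,073,741,824 = 806,380,109,824 bytes
751 GB = 751 × 1,000,000,000 = 751,000,000,000 bytes
difference = 55,380,109,824 bytes
55,380,109,824 / 1,048,576 = 52,814.588 MiB

52,814.588 MiB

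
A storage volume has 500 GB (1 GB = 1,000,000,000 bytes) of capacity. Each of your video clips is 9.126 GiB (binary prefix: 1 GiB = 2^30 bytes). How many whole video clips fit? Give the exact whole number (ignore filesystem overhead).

51

Capacity: 500 GB = 500,000,000,000 bytes
Per item: 9.126 GiB = 9,798,967,885.824 bytes
⌊500,000,000,000 / 9,798,967,885.824⌋ = 51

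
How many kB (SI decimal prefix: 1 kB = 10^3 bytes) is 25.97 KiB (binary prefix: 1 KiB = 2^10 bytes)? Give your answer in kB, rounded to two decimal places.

25.97 KiB × 1,024 bytes/KiB = 26,593.28 bytes
1 kB = 1,000 bytes
26,593.28 / 1,000 = 26.59 kB

26.59 kB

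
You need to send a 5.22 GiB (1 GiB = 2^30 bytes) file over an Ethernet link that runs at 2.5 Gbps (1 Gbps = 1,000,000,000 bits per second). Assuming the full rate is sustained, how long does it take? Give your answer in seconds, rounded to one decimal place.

5.22 GiB = 5,604,932,321.28 bytes = 44,839,458,570.24 bits
2.5 Gbps = 2,500,000,000 bits/s
time = 44,839,458,570.24 / 2,500,000,000 = 17.9 s

17.9 seconds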